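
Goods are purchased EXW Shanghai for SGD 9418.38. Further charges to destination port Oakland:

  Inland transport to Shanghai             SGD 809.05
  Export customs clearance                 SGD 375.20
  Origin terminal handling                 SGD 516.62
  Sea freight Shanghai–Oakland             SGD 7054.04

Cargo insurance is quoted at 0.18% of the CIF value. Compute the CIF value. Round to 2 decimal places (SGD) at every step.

Let C be the CIF value. C = EXW price + pre-shipment costs + freight + 0.18% × C
C − 0.18% × C = 9418.38 + 809.05 + 375.20 + 516.62 + 7054.04
0.9982 × C = 18173.29
C = 18173.29 / 0.9982 = 18206.06
Insurance premium = 0.18% × 18206.06 = 32.77

CIF value: SGD 18206.06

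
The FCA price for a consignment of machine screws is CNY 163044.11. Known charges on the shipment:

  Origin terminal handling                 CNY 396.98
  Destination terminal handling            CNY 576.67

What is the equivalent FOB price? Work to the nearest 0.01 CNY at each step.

Not relevant to the conversion: destination terminal — on the buyer under both terms; not part of either seller's price.
From FCA to FOB, the seller additionally bears: origin terminal.
FOB price = 163044.11 + 396.98 = 163441.09

FOB price: CNY 163441.09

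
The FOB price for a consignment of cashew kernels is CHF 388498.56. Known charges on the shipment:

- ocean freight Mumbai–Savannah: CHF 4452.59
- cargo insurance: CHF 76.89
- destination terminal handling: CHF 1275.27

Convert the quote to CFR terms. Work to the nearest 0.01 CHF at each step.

CFR price: CHF 392951.15

Not relevant to the conversion: destination terminal, insurance — on the buyer under both terms; not part of either seller's price.
From FOB to CFR, the seller additionally bears: freight.
CFR price = 388498.56 + 4452.59 = 392951.15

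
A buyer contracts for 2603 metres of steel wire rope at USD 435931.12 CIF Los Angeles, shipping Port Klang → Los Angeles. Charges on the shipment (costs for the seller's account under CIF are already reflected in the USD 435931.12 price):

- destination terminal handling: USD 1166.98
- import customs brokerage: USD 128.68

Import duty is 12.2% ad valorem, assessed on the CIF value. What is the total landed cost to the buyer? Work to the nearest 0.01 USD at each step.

Total landed cost: USD 490410.38

CIF: the seller pays costs through ocean freight and marine insurance to the destination port.
The CIF price already equals the CIF value: 435931.12
Import duty = 435931.12 × 12.2% = 53183.60
Buyer bears: destination terminal 1166.98 + brokerage 128.68 + duty 53183.60 = 54479.26
Landed cost = invoice 435931.12 + 54479.26 = 490410.38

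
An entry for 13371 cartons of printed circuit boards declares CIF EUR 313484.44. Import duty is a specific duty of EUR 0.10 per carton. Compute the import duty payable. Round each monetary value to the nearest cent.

Import duty: EUR 1337.10

Import duty = 13371 × 0.10 = 1337.10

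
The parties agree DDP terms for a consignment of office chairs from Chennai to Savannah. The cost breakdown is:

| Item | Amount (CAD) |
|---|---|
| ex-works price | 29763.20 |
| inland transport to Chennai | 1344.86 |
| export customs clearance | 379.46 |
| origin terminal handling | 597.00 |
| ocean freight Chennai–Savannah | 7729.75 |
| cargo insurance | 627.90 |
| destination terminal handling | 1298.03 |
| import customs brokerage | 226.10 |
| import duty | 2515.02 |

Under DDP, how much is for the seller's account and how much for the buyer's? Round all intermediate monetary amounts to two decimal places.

DDP: the seller bears all costs including import duty.
Seller's account: goods 29763.20 + inland to port 1344.86 + export clearance 379.46 + origin terminal 597.00 + freight 7729.75 + insurance 627.90 + destination terminal 1298.03 + brokerage 226.10 + duty 2515.02 = 44481.32
Buyer's account: 0.00

Seller: CAD 44481.32; buyer: CAD 0.00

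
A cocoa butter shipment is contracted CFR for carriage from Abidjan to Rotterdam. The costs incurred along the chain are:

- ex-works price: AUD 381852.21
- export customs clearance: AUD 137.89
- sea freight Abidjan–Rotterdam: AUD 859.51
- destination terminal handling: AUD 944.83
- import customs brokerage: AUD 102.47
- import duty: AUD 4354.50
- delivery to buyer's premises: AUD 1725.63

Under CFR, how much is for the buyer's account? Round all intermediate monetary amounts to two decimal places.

Buyer's account: AUD 7127.43

CFR: the seller pays costs through ocean freight to the destination port, but not insurance.
Seller's account: goods 381852.21 + export clearance 137.89 + freight 859.51 = 382849.61
Buyer's account: destination terminal 944.83 + brokerage 102.47 + duty 4354.50 + delivery 1725.63 = 7127.43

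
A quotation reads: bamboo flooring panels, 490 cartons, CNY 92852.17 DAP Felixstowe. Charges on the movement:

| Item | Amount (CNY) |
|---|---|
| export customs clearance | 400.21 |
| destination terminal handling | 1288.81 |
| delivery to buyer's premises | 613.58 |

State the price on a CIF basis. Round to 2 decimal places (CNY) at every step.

Not relevant to the conversion: export clearance — on the seller under both DAP and CIF; already in the DAP price and stays in the CIF price.
From DAP to CIF, the seller no longer bears: destination terminal, delivery.
CIF price = 92852.17 − 1288.81 − 613.58 = 90949.78

CIF price: CNY 90949.78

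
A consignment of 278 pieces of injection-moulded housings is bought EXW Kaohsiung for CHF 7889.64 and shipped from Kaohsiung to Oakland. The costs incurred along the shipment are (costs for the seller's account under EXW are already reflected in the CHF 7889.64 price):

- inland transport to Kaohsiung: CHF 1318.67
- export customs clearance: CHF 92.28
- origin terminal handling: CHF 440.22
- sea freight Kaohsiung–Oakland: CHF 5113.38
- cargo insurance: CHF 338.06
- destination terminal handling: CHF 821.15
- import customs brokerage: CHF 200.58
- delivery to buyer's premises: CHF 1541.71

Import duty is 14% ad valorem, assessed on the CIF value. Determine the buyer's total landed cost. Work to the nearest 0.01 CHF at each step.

Total landed cost: CHF 19882.61

EXW: the seller makes goods available at their premises; the buyer bears all onward costs.
CIF value = EXW price + inland to port + export clearance + origin terminal + freight + insurance = 7889.64 + 1318.67 + 92.28 + 440.22 + 5113.38 + 338.06 = 15192.25
Import duty = 15192.25 × 14% = 2126.92
Buyer bears: inland to port 1318.67 + export clearance 92.28 + origin terminal 440.22 + freight 5113.38 + insurance 338.06 + destination terminal 821.15 + brokerage 200.58 + delivery 1541.71 + duty 2126.92 = 11992.97
Landed cost = invoice 7889.64 + 11992.97 = 19882.61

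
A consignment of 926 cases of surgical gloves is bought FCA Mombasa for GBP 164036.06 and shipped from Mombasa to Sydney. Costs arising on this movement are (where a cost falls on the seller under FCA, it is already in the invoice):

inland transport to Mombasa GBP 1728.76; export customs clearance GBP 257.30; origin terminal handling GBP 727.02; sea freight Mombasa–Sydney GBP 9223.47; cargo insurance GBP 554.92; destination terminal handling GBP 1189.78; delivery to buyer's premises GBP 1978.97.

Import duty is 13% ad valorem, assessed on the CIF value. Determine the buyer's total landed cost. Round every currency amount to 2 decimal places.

FCA: the seller delivers export-cleared goods to the carrier; the buyer bears costs from that point.
Already in the invoice (seller's account under FCA): inland to port, export clearance — exclude.
CIF value = FCA price + origin terminal + freight + insurance = 164036.06 + 727.02 + 9223.47 + 554.92 = 174541.47
Import duty = 174541.47 × 13% = 22690.39
Buyer bears: origin terminal 727.02 + freight 9223.47 + insurance 554.92 + destination terminal 1189.78 + delivery 1978.97 + duty 22690.39 = 36364.55
Landed cost = invoice 164036.06 + 36364.55 = 200400.61

Total landed cost: GBP 200400.61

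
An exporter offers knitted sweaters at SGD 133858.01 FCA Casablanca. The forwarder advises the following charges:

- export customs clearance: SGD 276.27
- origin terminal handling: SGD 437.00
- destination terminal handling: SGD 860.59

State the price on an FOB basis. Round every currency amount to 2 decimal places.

FOB price: SGD 134295.01

Not relevant to the conversion: export clearance — on the seller under both FCA and FOB; already in the FCA price and stays in the FOB price. destination terminal — on the buyer under both terms; not part of either seller's price.
From FCA to FOB, the seller additionally bears: origin terminal.
FOB price = 133858.01 + 437.00 = 134295.01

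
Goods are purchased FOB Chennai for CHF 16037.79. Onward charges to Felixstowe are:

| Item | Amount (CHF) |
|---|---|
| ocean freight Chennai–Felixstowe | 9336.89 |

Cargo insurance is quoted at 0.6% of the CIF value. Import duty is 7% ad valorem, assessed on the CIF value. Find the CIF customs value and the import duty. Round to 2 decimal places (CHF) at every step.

CIF value: CHF 25527.85; import duty: CHF 1786.95

Let C be the CIF value. C = FOB price + freight + 0.6% × C
C − 0.6% × C = 16037.79 + 9336.89
0.994 × C = 25374.68
C = 25374.68 / 0.994 = 25527.85
Insurance premium = 0.6% × 25527.85 = 153.17
Import duty = 25527.85 × 7% = 1786.95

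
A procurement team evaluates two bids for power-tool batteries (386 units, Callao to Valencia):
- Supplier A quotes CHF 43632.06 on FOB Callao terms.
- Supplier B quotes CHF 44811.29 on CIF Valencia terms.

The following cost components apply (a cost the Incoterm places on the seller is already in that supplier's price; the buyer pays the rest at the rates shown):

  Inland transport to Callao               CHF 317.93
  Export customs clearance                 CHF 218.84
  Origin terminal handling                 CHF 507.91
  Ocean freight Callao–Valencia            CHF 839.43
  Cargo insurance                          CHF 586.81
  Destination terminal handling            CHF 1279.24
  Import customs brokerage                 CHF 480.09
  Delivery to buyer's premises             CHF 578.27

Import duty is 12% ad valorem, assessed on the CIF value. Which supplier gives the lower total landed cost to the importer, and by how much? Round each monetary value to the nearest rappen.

Supplier A (FOB):
CIF value = FOB price + freight + insurance = 43632.06 + 839.43 + 586.81 = 45058.30
Import duty = 45058.30 × 12% = 5407.00
Buyer bears (A): 839.43 + 586.81 + 1279.24 + 480.09 + 578.27 = 3763.84
Landed cost (A) = invoice 43632.06 + 3763.84 + duty 5407.00 = 52802.90
Supplier B (CIF):
The CIF price already equals the CIF value: 44811.29
Import duty = 44811.29 × 12% = 5377.35
Buyer bears (B): 1279.24 + 480.09 + 578.27 = 2337.60
Landed cost (B) = invoice 44811.29 + 2337.60 + duty 5377.35 = 52526.24
Difference = |52802.90 − 52526.24| = 276.66

Supplier B is cheaper by CHF 276.66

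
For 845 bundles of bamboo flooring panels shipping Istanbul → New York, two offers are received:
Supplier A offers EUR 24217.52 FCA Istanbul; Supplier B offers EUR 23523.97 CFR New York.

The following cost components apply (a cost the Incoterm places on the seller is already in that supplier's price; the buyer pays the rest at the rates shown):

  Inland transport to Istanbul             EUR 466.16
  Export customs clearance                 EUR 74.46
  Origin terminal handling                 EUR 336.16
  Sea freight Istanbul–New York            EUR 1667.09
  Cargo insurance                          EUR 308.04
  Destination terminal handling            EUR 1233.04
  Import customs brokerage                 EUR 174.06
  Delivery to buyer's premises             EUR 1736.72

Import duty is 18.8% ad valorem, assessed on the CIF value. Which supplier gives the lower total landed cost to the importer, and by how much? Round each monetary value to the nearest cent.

Supplier B is cheaper by EUR 3203.80

Supplier A (FCA):
CIF value = FCA price + origin terminal + freight + insurance = 24217.52 + 336.16 + 1667.09 + 308.04 = 26528.81
Import duty = 26528.81 × 18.8% = 4987.42
Buyer bears (A): 336.16 + 1667.09 + 308.04 + 1233.04 + 174.06 + 1736.72 = 5455.11
Landed cost (A) = invoice 24217.52 + 5455.11 + duty 4987.42 = 34660.05
Supplier B (CFR):
CIF value = CFR price + insurance = 23523.97 + 308.04 = 23832.01
Import duty = 23832.01 × 18.8% = 4480.42
Buyer bears (B): 308.04 + 1233.04 + 174.06 + 1736.72 = 3451.86
Landed cost (B) = invoice 23523.97 + 3451.86 + duty 4480.42 = 31456.25
Difference = |34660.05 − 31456.25| = 3203.80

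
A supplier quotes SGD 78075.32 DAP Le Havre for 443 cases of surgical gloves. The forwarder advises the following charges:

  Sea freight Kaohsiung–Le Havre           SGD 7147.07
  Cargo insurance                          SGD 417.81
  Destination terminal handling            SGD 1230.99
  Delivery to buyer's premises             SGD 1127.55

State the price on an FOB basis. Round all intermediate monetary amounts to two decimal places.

From DAP to FOB, the seller no longer bears: freight, insurance, destination terminal, delivery.
FOB price = 78075.32 − 7147.07 − 417.81 − 1230.99 − 1127.55 = 68151.90

FOB price: SGD 68151.90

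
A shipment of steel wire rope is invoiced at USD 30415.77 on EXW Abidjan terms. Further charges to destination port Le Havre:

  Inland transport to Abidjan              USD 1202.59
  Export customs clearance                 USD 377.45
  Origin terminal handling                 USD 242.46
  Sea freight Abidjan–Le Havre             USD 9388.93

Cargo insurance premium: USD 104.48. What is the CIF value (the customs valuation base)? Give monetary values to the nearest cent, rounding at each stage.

CIF = EXW price + pre-shipment costs + freight + insurance
CIF = 30415.77 + 1202.59 + 377.45 + 242.46 + 9388.93 + 104.48 = 41731.68

CIF value: USD 41731.68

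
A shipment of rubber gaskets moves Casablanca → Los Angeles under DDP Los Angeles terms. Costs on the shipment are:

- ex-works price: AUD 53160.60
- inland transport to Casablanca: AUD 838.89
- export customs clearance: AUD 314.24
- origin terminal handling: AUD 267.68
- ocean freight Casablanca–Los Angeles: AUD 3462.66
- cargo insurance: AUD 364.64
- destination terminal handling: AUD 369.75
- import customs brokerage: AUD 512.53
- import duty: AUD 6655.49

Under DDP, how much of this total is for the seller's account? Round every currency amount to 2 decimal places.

Seller's account: AUD 65946.48

DDP: the seller bears all costs including import duty.
Seller's account: goods 53160.60 + inland to port 838.89 + export clearance 314.24 + origin terminal 267.68 + freight 3462.66 + insurance 364.64 + destination terminal 369.75 + brokerage 512.53 + duty 6655.49 = 65946.48
Buyer's account: 0.00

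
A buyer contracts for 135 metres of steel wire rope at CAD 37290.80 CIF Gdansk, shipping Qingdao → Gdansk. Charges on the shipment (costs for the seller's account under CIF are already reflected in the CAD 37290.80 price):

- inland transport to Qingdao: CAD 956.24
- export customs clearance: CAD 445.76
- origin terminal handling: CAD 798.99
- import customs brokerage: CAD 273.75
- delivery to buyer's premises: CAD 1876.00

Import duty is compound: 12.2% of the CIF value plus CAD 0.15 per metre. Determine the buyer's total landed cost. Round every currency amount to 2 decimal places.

Total landed cost: CAD 44010.28

CIF: the seller pays costs through ocean freight and marine insurance to the destination port.
Already in the invoice (seller's account under CIF): inland to port, export clearance, origin terminal — exclude.
The CIF price already equals the CIF value: 37290.80
Ad valorem component: 37290.80 × 12.2% = 4549.48
Specific component: 135 × 0.15 = 20.25
Import duty = 4549.48 + 20.25 = 4569.73
Buyer bears: brokerage 273.75 + delivery 1876.00 + duty 4569.73 = 6719.48
Landed cost = invoice 37290.80 + 6719.48 = 44010.28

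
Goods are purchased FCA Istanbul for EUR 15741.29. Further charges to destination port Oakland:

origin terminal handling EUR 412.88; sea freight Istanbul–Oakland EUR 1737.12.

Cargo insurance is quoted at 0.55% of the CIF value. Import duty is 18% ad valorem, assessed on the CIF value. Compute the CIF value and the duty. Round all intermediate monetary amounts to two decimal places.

Let C be the CIF value. C = FCA price + pre-shipment costs + freight + 0.55% × C
C − 0.55% × C = 15741.29 + 412.88 + 1737.12
0.9945 × C = 17891.29
C = 17891.29 / 0.9945 = 17990.24
Insurance premium = 0.55% × 17990.24 = 98.95
Import duty = 17990.24 × 18% = 3238.24

CIF value: EUR 17990.24; import duty: EUR 3238.24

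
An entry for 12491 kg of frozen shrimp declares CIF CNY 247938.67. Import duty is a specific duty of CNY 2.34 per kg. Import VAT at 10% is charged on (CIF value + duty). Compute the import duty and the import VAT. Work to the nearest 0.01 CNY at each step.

Import duty: CNY 29228.94; import VAT: CNY 27716.76

Import duty = 12491 × 2.34 = 29228.94
VAT base = CIF + duty = 247938.67 + 29228.94 = 277167.61
Import VAT = 277167.61 × 10% = 27716.76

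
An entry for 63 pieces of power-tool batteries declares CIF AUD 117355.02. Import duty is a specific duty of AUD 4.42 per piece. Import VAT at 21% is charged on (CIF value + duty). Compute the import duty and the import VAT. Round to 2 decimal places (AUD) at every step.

Import duty = 63 × 4.42 = 278.46
VAT base = CIF + duty = 117355.02 + 278.46 = 117633.48
Import VAT = 117633.48 × 21% = 24703.03

Import duty: AUD 278.46; import VAT: AUD 24703.03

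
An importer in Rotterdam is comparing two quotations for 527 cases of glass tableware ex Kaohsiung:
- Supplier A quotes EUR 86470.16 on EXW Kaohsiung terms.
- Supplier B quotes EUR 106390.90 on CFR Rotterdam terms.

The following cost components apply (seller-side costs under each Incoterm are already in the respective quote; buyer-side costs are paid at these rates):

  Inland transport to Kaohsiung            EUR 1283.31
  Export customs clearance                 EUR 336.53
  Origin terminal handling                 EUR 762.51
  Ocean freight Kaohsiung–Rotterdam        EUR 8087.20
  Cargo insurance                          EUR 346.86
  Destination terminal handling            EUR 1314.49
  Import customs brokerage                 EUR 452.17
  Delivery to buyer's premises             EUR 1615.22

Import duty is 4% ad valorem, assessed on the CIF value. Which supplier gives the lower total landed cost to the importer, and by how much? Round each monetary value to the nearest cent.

Supplier A (EXW):
CIF value = EXW price + inland to port + export clearance + origin terminal + freight + insurance = 86470.16 + 1283.31 + 336.53 + 762.51 + 8087.20 + 346.86 = 97286.57
Import duty = 97286.57 × 4% = 3891.46
Buyer bears (A): 1283.31 + 336.53 + 762.51 + 8087.20 + 346.86 + 1314.49 + 452.17 + 1615.22 = 14198.29
Landed cost (A) = invoice 86470.16 + 14198.29 + duty 3891.46 = 104559.91
Supplier B (CFR):
CIF value = CFR price + insurance = 106390.90 + 346.86 = 106737.76
Import duty = 106737.76 × 4% = 4269.51
Buyer bears (B): 346.86 + 1314.49 + 452.17 + 1615.22 = 3728.74
Landed cost (B) = invoice 106390.90 + 3728.74 + duty 4269.51 = 114389.15
Difference = |104559.91 − 114389.15| = 9829.24

Supplier A is cheaper by EUR 9829.24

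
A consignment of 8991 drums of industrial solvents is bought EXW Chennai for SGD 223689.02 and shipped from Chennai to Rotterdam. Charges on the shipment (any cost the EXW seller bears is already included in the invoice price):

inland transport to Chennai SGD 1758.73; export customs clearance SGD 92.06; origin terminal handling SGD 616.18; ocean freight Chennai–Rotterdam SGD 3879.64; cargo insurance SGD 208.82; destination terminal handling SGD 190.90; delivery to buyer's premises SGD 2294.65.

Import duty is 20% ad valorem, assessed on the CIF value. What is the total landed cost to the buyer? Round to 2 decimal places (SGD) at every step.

Total landed cost: SGD 278778.89

EXW: the seller makes goods available at their premises; the buyer bears all onward costs.
CIF value = EXW price + inland to port + export clearance + origin terminal + freight + insurance = 223689.02 + 1758.73 + 92.06 + 616.18 + 3879.64 + 208.82 = 230244.45
Import duty = 230244.45 × 20% = 46048.89
Buyer bears: inland to port 1758.73 + export clearance 92.06 + origin terminal 616.18 + freight 3879.64 + insurance 208.82 + destination terminal 190.90 + delivery 2294.65 + duty 46048.89 = 55089.87
Landed cost = invoice 223689.02 + 55089.87 = 278778.89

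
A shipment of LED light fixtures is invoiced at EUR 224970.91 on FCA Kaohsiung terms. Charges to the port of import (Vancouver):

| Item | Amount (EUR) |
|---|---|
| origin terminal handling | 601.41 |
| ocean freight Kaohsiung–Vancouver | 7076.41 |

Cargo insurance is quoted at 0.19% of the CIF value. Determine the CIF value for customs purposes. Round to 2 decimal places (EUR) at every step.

CIF value: EUR 233091.60

Let C be the CIF value. C = FCA price + pre-shipment costs + freight + 0.19% × C
C − 0.19% × C = 224970.91 + 601.41 + 7076.41
0.9981 × C = 232648.73
C = 232648.73 / 0.9981 = 233091.60
Insurance premium = 0.19% × 233091.60 = 442.87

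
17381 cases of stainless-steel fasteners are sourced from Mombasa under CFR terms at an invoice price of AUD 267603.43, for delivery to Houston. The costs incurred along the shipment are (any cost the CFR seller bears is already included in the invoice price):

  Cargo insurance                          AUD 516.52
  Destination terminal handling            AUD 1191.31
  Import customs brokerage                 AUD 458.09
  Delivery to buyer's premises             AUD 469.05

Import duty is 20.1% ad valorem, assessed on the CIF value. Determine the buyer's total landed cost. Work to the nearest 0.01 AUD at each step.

Total landed cost: AUD 324130.51

CFR: the seller pays costs through ocean freight to the destination port, but not insurance.
CIF value = CFR price + insurance = 267603.43 + 516.52 = 268119.95
Import duty = 268119.95 × 20.1% = 53892.11
Buyer bears: insurance 516.52 + destination terminal 1191.31 + brokerage 458.09 + delivery 469.05 + duty 53892.11 = 56527.08
Landed cost = invoice 267603.43 + 56527.08 = 324130.51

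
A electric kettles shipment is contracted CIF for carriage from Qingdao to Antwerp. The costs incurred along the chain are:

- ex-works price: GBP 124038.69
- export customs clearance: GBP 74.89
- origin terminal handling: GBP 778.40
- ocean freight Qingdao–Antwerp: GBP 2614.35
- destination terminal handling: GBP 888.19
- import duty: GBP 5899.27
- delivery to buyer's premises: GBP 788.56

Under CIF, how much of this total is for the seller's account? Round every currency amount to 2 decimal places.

Seller's account: GBP 127506.33

CIF: the seller pays costs through ocean freight and marine insurance to the destination port.
Seller's account: goods 124038.69 + export clearance 74.89 + origin terminal 778.40 + freight 2614.35 = 127506.33
Buyer's account: destination terminal 888.19 + duty 5899.27 + delivery 788.56 = 7576.02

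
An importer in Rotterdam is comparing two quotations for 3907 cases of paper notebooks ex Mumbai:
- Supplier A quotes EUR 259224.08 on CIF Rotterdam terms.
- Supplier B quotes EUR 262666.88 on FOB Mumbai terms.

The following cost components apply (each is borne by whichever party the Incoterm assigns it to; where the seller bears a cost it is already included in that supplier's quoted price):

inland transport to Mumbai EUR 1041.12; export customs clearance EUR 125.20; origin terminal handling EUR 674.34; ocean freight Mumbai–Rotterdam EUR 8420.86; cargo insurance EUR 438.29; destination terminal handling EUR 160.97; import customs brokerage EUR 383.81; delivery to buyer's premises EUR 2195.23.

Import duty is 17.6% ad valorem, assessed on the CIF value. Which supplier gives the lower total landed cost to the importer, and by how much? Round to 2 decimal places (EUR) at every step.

Supplier A is cheaper by EUR 14467.09

Supplier A (CIF):
The CIF price already equals the CIF value: 259224.08
Import duty = 259224.08 × 17.6% = 45623.44
Buyer bears (A): 160.97 + 383.81 + 2195.23 = 2740.01
Landed cost (A) = invoice 259224.08 + 2740.01 + duty 45623.44 = 307587.53
Supplier B (FOB):
CIF value = FOB price + freight + insurance = 262666.88 + 8420.86 + 438.29 = 271526.03
Import duty = 271526.03 × 17.6% = 47788.58
Buyer bears (B): 8420.86 + 438.29 + 160.97 + 383.81 + 2195.23 = 11599.16
Landed cost (B) = invoice 262666.88 + 11599.16 + duty 47788.58 = 322054.62
Difference = |307587.53 − 322054.62| = 14467.09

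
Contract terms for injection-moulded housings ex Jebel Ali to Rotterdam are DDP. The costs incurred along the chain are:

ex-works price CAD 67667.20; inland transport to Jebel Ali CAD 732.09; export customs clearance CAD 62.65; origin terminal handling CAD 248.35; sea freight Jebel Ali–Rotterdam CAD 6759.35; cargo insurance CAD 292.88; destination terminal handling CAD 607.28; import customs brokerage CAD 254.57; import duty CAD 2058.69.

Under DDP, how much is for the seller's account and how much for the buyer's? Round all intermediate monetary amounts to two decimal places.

DDP: the seller bears all costs including import duty.
Seller's account: goods 67667.20 + inland to port 732.09 + export clearance 62.65 + origin terminal 248.35 + freight 6759.35 + insurance 292.88 + destination terminal 607.28 + brokerage 254.57 + duty 2058.69 = 78683.06
Buyer's account: 0.00

Seller: CAD 78683.06; buyer: CAD 0.00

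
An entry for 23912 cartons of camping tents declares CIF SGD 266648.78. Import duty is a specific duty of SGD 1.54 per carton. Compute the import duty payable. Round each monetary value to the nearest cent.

Import duty = 23912 × 1.54 = 36824.48

Import duty: SGD 36824.48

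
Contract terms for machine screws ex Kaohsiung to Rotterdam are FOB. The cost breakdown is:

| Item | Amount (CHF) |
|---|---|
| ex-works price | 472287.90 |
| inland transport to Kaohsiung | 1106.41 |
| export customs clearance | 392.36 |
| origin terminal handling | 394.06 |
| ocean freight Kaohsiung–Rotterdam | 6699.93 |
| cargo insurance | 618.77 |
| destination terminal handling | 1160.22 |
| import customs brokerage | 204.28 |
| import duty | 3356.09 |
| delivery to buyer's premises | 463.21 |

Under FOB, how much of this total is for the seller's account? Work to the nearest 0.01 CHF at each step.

Seller's account: CHF 474180.73

FOB: the seller bears costs until goods are on board at the origin port; the buyer bears freight, insurance and all costs thereafter.
Seller's account: goods 472287.90 + inland to port 1106.41 + export clearance 392.36 + origin terminal 394.06 = 474180.73
Buyer's account: freight 6699.93 + insurance 618.77 + destination terminal 1160.22 + brokerage 204.28 + duty 3356.09 + delivery 463.21 = 12502.50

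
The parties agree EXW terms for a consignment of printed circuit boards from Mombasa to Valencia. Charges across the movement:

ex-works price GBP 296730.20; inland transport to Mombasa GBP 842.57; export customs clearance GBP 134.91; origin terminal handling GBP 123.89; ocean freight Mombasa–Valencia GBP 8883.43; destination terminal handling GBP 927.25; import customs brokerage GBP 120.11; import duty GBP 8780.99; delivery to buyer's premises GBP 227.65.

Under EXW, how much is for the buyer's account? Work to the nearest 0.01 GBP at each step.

EXW: the seller makes goods available at their premises; the buyer bears all onward costs.
Seller's account: goods 296730.20 = 296730.20
Buyer's account: inland to port 842.57 + export clearance 134.91 + origin terminal 123.89 + freight 8883.43 + destination terminal 927.25 + brokerage 120.11 + duty 8780.99 + delivery 227.65 = 20040.80

Buyer's account: GBP 20040.80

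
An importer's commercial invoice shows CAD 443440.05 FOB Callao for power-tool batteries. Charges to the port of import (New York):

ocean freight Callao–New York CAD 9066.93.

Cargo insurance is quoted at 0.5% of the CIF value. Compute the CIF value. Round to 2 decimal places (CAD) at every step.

Let C be the CIF value. C = FOB price + freight + 0.5% × C
C − 0.5% × C = 443440.05 + 9066.93
0.995 × C = 452506.98
C = 452506.98 / 0.995 = 454780.88
Insurance premium = 0.5% × 454780.88 = 2273.90

CIF value: CAD 454780.88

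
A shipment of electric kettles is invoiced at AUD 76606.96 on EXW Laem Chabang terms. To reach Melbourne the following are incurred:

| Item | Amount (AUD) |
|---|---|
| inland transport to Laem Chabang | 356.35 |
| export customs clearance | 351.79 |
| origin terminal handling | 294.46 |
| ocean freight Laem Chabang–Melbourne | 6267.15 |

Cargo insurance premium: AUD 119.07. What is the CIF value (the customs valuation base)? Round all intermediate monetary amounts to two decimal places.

CIF = EXW price + pre-shipment costs + freight + insurance
CIF = 76606.96 + 356.35 + 351.79 + 294.46 + 6267.15 + 119.07 = 83995.78

CIF value: AUD 83995.78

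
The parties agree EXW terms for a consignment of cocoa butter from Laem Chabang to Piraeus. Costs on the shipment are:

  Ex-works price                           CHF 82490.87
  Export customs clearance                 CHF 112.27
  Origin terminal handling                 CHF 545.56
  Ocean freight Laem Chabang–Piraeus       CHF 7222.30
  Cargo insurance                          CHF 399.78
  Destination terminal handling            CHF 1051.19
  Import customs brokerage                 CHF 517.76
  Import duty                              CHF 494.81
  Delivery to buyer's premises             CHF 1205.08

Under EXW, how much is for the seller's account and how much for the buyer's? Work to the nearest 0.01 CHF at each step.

EXW: the seller makes goods available at their premises; the buyer bears all onward costs.
Seller's account: goods 82490.87 = 82490.87
Buyer's account: export clearance 112.27 + origin terminal 545.56 + freight 7222.30 + insurance 399.78 + destination terminal 1051.19 + brokerage 517.76 + duty 494.81 + delivery 1205.08 = 11548.75

Seller: CHF 82490.87; buyer: CHF 11548.75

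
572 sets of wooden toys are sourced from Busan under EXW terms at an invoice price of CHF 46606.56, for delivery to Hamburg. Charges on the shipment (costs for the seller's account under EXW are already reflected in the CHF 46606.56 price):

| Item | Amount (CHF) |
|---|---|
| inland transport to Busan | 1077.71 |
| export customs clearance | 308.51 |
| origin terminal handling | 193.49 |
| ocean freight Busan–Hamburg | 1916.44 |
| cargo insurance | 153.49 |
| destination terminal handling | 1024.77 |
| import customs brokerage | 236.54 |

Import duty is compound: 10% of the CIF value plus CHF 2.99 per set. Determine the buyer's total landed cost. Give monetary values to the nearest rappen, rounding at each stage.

Total landed cost: CHF 58253.41

EXW: the seller makes goods available at their premises; the buyer bears all onward costs.
CIF value = EXW price + inland to port + export clearance + origin terminal + freight + insurance = 46606.56 + 1077.71 + 308.51 + 193.49 + 1916.44 + 153.49 = 50256.20
Ad valorem component: 50256.20 × 10% = 5025.62
Specific component: 572 × 2.99 = 1710.28
Import duty = 5025.62 + 1710.28 = 6735.90
Buyer bears: inland to port 1077.71 + export clearance 308.51 + origin terminal 193.49 + freight 1916.44 + insurance 153.49 + destination terminal 1024.77 + brokerage 236.54 + duty 6735.90 = 11646.85
Landed cost = invoice 46606.56 + 11646.85 = 58253.41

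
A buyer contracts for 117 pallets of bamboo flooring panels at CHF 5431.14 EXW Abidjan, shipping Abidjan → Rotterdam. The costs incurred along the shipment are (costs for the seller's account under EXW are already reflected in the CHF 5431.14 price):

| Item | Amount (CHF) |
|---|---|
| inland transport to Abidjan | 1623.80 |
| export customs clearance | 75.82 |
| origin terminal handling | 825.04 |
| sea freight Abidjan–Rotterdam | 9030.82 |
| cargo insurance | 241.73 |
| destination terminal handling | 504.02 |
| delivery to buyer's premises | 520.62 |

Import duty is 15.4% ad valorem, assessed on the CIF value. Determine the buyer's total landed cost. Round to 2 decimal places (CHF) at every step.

EXW: the seller makes goods available at their premises; the buyer bears all onward costs.
CIF value = EXW price + inland to port + export clearance + origin terminal + freight + insurance = 5431.14 + 1623.80 + 75.82 + 825.04 + 9030.82 + 241.73 = 17228.35
Import duty = 17228.35 × 15.4% = 2653.17
Buyer bears: inland to port 1623.80 + export clearance 75.82 + origin terminal 825.04 + freight 9030.82 + insurance 241.73 + destination terminal 504.02 + delivery 520.62 + duty 2653.17 = 15475.02
Landed cost = invoice 5431.14 + 15475.02 = 20906.16

Total landed cost: CHF 20906.16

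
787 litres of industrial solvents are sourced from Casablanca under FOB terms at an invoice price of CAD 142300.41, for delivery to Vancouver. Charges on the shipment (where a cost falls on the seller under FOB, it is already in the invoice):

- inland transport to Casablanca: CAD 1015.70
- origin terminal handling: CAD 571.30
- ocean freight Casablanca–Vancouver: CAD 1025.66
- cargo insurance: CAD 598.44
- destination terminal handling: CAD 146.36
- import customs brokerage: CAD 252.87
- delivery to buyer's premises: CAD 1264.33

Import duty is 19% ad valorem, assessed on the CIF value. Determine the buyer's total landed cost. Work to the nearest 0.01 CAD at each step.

Total landed cost: CAD 172933.73

FOB: the seller bears costs until goods are on board at the origin port; the buyer bears freight, insurance and all costs thereafter.
Already in the invoice (seller's account under FOB): inland to port, origin terminal — exclude.
CIF value = FOB price + freight + insurance = 142300.41 + 1025.66 + 598.44 = 143924.51
Import duty = 143924.51 × 19% = 27345.66
Buyer bears: freight 1025.66 + insurance 598.44 + destination terminal 146.36 + brokerage 252.87 + delivery 1264.33 + duty 27345.66 = 30633.32
Landed cost = invoice 142300.41 + 30633.32 = 172933.73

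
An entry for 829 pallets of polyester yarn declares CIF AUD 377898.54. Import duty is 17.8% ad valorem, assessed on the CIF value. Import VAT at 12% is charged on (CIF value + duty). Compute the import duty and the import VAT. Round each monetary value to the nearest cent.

Import duty: AUD 67265.94; import VAT: AUD 53419.74

Import duty = 377898.54 × 17.8% = 67265.94
VAT base = CIF + duty = 377898.54 + 67265.94 = 445164.48
Import VAT = 445164.48 × 12% = 53419.74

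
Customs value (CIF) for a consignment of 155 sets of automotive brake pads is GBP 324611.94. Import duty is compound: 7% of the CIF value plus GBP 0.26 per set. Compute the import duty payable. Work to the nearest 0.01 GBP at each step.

Import duty: GBP 22763.14

Ad valorem component: 324611.94 × 7% = 22722.84
Specific component: 155 × 0.26 = 40.30
Import duty = 22722.84 + 40.30 = 22763.14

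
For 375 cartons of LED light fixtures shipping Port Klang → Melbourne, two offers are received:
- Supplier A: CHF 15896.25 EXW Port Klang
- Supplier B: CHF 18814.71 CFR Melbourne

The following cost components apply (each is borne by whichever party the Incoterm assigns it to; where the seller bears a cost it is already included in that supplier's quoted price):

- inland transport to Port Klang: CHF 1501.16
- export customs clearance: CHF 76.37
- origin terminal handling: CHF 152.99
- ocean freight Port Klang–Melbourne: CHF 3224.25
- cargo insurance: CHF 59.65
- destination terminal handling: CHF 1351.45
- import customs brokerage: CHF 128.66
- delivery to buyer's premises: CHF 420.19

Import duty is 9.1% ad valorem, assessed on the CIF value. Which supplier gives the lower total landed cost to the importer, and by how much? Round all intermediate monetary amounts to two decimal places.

Supplier A (EXW):
CIF value = EXW price + inland to port + export clearance + origin terminal + freight + insurance = 15896.25 + 1501.16 + 76.37 + 152.99 + 3224.25 + 59.65 = 20910.67
Import duty = 20910.67 × 9.1% = 1902.87
Buyer bears (A): 1501.16 + 76.37 + 152.99 + 3224.25 + 59.65 + 1351.45 + 128.66 + 420.19 = 6914.72
Landed cost (A) = invoice 15896.25 + 6914.72 + duty 1902.87 = 24713.84
Supplier B (CFR):
CIF value = CFR price + insurance = 18814.71 + 59.65 = 18874.36
Import duty = 18874.36 × 9.1% = 1717.57
Buyer bears (B): 59.65 + 1351.45 + 128.66 + 420.19 = 1959.95
Landed cost (B) = invoice 18814.71 + 1959.95 + duty 1717.57 = 22492.23
Difference = |24713.84 − 22492.23| = 2221.61

Supplier B is cheaper by CHF 2221.61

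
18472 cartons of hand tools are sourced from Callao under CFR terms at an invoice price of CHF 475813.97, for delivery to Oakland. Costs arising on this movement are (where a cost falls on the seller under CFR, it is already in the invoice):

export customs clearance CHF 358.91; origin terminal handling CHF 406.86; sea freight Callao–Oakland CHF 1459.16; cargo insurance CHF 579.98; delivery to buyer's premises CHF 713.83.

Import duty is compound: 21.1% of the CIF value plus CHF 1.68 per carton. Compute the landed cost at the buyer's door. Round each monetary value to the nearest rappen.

Total landed cost: CHF 608659.86

CFR: the seller pays costs through ocean freight to the destination port, but not insurance.
Already in the invoice (seller's account under CFR): export clearance, origin terminal, freight — exclude.
CIF value = CFR price + insurance = 475813.97 + 579.98 = 476393.95
Ad valorem component: 476393.95 × 21.1% = 100519.12
Specific component: 18472 × 1.68 = 31032.96
Import duty = 100519.12 + 31032.96 = 131552.08
Buyer bears: insurance 579.98 + delivery 713.83 + duty 131552.08 = 132845.89
Landed cost = invoice 475813.97 + 132845.89 = 608659.86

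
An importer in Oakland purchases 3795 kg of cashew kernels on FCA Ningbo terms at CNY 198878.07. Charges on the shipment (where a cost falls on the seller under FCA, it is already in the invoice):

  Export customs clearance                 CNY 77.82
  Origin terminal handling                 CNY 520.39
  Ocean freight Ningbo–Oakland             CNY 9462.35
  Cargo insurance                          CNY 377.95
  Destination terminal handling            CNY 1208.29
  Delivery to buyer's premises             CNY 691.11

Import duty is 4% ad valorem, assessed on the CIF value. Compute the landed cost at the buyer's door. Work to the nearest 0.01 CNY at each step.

Total landed cost: CNY 219507.71

FCA: the seller delivers export-cleared goods to the carrier; the buyer bears costs from that point.
Already in the invoice (seller's account under FCA): export clearance — exclude.
CIF value = FCA price + origin terminal + freight + insurance = 198878.07 + 520.39 + 9462.35 + 377.95 = 209238.76
Import duty = 209238.76 × 4% = 8369.55
Buyer bears: origin terminal 520.39 + freight 9462.35 + insurance 377.95 + destination terminal 1208.29 + delivery 691.11 + duty 8369.55 = 20629.64
Landed cost = invoice 198878.07 + 20629.64 = 219507.71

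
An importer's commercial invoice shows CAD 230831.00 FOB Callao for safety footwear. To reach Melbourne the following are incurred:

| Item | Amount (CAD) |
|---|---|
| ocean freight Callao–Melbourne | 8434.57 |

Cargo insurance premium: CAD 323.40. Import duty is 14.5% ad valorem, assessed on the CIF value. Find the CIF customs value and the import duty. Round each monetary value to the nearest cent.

CIF = FOB price + freight + insurance
CIF = 230831.00 + 8434.57 + 323.40 = 239588.97
Import duty = 239588.97 × 14.5% = 34740.40

CIF value: CAD 239588.97; import duty: CAD 34740.40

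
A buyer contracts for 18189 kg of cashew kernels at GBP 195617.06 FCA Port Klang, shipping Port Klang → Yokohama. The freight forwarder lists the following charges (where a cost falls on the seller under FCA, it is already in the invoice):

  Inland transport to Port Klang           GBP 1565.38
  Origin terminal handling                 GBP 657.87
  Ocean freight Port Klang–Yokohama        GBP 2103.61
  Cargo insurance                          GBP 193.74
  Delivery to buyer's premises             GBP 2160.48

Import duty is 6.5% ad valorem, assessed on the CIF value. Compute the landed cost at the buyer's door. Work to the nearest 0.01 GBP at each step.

Total landed cost: GBP 213639.96

FCA: the seller delivers export-cleared goods to the carrier; the buyer bears costs from that point.
Already in the invoice (seller's account under FCA): inland to port — exclude.
CIF value = FCA price + origin terminal + freight + insurance = 195617.06 + 657.87 + 2103.61 + 193.74 = 198572.28
Import duty = 198572.28 × 6.5% = 12907.20
Buyer bears: origin terminal 657.87 + freight 2103.61 + insurance 193.74 + delivery 2160.48 + duty 12907.20 = 18022.90
Landed cost = invoice 195617.06 + 18022.90 = 213639.96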